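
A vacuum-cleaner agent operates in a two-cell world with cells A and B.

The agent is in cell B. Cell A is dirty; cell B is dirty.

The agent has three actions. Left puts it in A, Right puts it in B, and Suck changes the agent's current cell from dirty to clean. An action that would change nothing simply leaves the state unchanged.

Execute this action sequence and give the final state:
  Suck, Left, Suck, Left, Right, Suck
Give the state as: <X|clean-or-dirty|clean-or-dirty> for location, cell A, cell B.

1. Suck → <B|dirty|clean>
2. Left → <A|dirty|clean>
3. Suck → <A|clean|clean>
4. Left → <A|clean|clean>
5. Right → <B|clean|clean>
6. Suck → <B|clean|clean>

<B|clean|clean>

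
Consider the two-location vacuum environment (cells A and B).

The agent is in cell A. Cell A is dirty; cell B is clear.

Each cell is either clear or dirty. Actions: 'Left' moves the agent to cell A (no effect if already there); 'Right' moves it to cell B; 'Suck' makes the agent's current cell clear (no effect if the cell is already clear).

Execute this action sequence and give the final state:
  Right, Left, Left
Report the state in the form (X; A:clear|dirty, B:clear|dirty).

1. Right → (B; A:dirty, B:clear)
2. Left → (A; A:dirty, B:clear)
3. Left → (A; A:dirty, B:clear)

(A; A:dirty, B:clear)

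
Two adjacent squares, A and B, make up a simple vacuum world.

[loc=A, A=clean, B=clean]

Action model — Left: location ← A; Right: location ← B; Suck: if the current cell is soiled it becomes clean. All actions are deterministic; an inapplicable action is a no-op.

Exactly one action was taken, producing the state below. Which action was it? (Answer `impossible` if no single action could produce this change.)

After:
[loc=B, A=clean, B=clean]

try  Left: (A; A:clean, B:clean)
try Right: (B; A:clean, B:clean)  ← match
try  Suck: (A; A:clean, B:clean)

Right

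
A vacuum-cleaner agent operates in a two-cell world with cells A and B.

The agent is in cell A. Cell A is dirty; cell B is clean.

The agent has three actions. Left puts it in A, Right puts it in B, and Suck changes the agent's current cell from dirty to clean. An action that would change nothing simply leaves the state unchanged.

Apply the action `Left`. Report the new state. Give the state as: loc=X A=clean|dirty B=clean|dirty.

loc=A A=dirty B=clean

start: loc=A A=dirty B=clean
t=1 Left ⇒ loc=A A=dirty B=clean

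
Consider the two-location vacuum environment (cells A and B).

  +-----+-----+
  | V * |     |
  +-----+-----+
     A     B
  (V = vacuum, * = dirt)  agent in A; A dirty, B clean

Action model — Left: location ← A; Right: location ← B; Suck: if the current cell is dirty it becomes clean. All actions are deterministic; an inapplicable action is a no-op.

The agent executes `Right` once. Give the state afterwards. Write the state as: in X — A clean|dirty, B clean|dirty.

in B — A dirty, B clean

start: in A — A dirty, B clean
t=1 Right ⇒ in B — A dirty, B clean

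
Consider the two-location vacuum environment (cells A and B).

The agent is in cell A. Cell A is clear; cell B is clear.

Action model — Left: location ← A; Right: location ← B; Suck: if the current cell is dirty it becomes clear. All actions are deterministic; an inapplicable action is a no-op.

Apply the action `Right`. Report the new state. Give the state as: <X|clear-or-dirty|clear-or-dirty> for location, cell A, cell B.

start: <A|clear|clear>
1. Right → <B|clear|clear>

<B|clear|clear>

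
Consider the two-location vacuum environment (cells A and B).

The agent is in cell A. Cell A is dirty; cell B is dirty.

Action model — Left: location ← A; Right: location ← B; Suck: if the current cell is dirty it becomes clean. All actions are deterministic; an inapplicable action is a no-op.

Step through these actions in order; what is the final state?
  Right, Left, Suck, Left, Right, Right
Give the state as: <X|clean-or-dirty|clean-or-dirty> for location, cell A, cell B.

Right (#1): <B|dirty|dirty>
Left (#2): <A|dirty|dirty>
Suck (#3): <A|clean|dirty>
Left (#4): <A|clean|dirty>
Right (#5): <B|clean|dirty>
Right (#6): <B|clean|dirty>

<B|clean|dirty>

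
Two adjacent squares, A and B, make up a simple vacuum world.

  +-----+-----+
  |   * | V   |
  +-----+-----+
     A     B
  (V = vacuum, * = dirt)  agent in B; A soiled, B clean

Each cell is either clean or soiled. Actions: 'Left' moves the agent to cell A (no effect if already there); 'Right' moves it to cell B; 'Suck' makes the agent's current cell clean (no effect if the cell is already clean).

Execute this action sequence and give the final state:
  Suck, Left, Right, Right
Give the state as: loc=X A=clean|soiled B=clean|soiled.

loc=B A=soiled B=clean

1) do Suck; now loc=B A=soiled B=clean
2) do Left; now loc=A A=soiled B=clean
3) do Right; now loc=B A=soiled B=clean
4) do Right; now loc=B A=soiled B=clean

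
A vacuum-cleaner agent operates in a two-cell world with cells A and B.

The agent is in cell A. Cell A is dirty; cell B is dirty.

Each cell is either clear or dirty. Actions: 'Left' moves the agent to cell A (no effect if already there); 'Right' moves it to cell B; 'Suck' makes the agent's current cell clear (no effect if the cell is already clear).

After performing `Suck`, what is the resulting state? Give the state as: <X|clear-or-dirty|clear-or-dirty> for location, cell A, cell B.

start: <A|dirty|dirty>
1. Suck → <A|clear|dirty>

<A|clear|dirty>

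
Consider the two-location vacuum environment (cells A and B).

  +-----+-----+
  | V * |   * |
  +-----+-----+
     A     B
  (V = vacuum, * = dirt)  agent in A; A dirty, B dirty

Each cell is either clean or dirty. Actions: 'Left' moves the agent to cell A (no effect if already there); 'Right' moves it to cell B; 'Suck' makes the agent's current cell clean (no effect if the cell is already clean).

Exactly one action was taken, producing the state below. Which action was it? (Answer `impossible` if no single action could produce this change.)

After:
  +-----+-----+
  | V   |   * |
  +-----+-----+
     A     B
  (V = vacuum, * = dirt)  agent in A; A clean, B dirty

Suck

try  Left: <A|dirty|dirty>
try Right: <B|dirty|dirty>
try  Suck: <A|clean|dirty>  ← match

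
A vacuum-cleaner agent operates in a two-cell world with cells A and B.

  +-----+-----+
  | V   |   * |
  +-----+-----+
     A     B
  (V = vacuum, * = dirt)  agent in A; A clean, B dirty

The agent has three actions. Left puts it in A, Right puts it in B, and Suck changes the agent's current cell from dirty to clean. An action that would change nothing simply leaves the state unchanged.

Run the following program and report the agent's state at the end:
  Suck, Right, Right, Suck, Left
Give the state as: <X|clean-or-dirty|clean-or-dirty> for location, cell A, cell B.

1) do Suck; now <A|clean|dirty>
2) do Right; now <B|clean|dirty>
3) do Right; now <B|clean|dirty>
4) do Suck; now <B|clean|clean>
5) do Left; now <A|clean|clean>

<A|clean|clean>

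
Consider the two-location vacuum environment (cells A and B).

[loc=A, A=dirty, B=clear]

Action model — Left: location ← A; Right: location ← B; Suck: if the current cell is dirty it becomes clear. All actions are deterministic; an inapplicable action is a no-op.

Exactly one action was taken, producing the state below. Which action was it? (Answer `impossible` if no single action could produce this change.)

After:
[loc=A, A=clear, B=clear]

Suck

try  Left: in A — A dirty, B clear
try Right: in B — A dirty, B clear
try  Suck: in A — A clear, B clear  ← match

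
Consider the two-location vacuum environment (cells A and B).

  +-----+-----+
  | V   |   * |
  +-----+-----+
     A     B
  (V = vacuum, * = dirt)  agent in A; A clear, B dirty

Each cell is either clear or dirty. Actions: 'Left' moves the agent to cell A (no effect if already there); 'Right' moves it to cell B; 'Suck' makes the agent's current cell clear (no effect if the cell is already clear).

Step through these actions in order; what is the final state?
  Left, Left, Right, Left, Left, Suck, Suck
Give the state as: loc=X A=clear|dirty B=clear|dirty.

[1] after Left: loc=A A=clear B=dirty
[2] after Left: loc=A A=clear B=dirty
[3] after Right: loc=B A=clear B=dirty
[4] after Left: loc=A A=clear B=dirty
[5] after Left: loc=A A=clear B=dirty
[6] after Suck: loc=A A=clear B=dirty
[7] after Suck: loc=A A=clear B=dirty

loc=A A=clear B=dirty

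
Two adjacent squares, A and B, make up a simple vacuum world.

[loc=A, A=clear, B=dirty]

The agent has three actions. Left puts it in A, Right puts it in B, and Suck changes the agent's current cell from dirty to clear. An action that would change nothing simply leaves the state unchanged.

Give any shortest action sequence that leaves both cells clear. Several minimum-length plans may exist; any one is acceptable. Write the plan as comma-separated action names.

1. Right → (B; A:clear, B:dirty)
2. Suck → (B; A:clear, B:clear)
min 2: go B then Suck

Right, Suck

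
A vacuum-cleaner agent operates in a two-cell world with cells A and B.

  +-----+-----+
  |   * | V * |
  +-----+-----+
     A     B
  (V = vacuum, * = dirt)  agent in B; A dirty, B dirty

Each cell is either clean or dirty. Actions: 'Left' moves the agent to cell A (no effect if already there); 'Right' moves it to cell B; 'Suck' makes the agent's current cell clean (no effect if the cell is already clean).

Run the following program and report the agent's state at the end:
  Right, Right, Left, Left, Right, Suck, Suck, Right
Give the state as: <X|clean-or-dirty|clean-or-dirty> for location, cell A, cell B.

1. Right → <B|dirty|dirty>
2. Right → <B|dirty|dirty>
3. Left → <A|dirty|dirty>
4. Left → <A|dirty|dirty>
5. Right → <B|dirty|dirty>
6. Suck → <B|dirty|clean>
7. Suck → <B|dirty|clean>
8. Right → <B|dirty|clean>

<B|dirty|clean>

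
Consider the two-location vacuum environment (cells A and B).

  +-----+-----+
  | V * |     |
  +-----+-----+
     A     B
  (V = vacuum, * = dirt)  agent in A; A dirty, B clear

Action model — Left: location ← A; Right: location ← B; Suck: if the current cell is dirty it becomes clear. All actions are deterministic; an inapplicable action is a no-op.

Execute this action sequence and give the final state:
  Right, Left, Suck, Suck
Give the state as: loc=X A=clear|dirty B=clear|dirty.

t=1 Right ⇒ loc=B A=dirty B=clear
t=2 Left ⇒ loc=A A=dirty B=clear
t=3 Suck ⇒ loc=A A=clear B=clear
t=4 Suck ⇒ loc=A A=clear B=clear

loc=A A=clear B=clear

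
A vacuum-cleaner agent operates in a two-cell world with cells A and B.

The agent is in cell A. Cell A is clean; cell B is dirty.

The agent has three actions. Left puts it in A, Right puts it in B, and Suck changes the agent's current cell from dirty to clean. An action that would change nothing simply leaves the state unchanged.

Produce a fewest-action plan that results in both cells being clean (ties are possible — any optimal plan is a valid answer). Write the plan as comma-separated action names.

t=1 Right ⇒ <B|clean|dirty>
t=2 Suck ⇒ <B|clean|clean>
min 2: go B then Suck

Right, Suck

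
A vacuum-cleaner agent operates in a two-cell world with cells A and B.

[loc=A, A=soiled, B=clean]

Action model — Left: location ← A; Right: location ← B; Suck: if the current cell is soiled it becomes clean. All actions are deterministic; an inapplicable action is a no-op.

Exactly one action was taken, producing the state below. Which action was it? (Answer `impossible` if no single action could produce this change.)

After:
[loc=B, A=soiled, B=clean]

Right

try  Left: (A; A:soiled, B:clean)
try Right: (B; A:soiled, B:clean)  ← match
try  Suck: (A; A:clean, B:clean)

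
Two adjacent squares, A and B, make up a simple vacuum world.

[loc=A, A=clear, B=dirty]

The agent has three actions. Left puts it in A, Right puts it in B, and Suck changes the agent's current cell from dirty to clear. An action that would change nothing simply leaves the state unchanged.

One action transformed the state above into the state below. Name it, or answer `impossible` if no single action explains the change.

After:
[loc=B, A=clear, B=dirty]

Right

try  Left: (A; A:clear, B:dirty)
try Right: (B; A:clear, B:dirty)  ← match
try  Suck: (A; A:clear, B:dirty)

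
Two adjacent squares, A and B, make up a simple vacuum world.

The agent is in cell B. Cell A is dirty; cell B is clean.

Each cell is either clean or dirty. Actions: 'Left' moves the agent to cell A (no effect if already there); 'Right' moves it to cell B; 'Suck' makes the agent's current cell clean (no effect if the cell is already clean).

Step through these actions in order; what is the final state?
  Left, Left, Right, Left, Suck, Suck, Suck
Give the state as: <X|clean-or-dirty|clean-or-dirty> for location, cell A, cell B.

Left (#1): <A|dirty|clean>
Left (#2): <A|dirty|clean>
Right (#3): <B|dirty|clean>
Left (#4): <A|dirty|clean>
Suck (#5): <A|clean|clean>
Suck (#6): <A|clean|clean>
Suck (#7): <A|clean|clean>

<A|clean|clean>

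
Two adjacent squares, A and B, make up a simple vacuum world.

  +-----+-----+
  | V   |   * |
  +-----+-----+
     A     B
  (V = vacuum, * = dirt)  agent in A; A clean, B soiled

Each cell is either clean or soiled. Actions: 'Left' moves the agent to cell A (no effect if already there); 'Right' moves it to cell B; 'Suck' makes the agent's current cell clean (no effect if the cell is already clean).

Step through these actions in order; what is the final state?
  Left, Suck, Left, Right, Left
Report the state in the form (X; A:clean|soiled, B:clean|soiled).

1. Left → (A; A:clean, B:soiled)
2. Suck → (A; A:clean, B:soiled)
3. Left → (A; A:clean, B:soiled)
4. Right → (B; A:clean, B:soiled)
5. Left → (A; A:clean, B:soiled)

(A; A:clean, B:soiled)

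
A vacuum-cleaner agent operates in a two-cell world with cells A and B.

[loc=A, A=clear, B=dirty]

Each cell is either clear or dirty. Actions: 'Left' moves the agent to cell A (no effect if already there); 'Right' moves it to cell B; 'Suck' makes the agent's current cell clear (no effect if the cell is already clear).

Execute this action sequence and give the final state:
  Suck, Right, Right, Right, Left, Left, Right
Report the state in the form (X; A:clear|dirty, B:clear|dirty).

(B; A:clear, B:dirty)

1) do Suck; now (A; A:clear, B:dirty)
2) do Right; now (B; A:clear, B:dirty)
3) do Right; now (B; A:clear, B:dirty)
4) do Right; now (B; A:clear, B:dirty)
5) do Left; now (A; A:clear, B:dirty)
6) do Left; now (A; A:clear, B:dirty)
7) do Right; now (B; A:clear, B:dirty)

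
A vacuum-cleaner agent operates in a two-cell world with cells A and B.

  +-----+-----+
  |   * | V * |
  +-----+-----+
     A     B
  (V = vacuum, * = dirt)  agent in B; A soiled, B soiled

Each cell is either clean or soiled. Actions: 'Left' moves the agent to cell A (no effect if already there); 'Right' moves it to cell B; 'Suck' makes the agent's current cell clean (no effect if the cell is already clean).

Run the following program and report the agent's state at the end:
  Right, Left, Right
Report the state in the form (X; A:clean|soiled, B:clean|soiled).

step 1/3 (Right): (B; A:soiled, B:soiled)
step 2/3 (Left): (A; A:soiled, B:soiled)
step 3/3 (Right): (B; A:soiled, B:soiled)

(B; A:soiled, B:soiled)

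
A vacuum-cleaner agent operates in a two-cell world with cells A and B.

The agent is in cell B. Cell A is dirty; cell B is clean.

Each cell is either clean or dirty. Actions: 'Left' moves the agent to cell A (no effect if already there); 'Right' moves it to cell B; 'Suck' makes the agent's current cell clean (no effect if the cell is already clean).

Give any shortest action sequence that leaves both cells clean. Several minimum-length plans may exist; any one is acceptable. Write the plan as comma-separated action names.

Left, Suck

1) do Left; now loc=A A=dirty B=clean
2) do Suck; now loc=A A=clean B=clean
min 2: go A then Suck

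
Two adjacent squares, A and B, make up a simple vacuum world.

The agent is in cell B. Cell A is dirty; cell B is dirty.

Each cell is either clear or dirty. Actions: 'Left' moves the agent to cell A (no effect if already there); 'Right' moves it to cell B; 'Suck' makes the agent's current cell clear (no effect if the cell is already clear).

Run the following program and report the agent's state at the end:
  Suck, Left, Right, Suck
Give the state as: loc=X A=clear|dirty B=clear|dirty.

loc=B A=dirty B=clear

Suck (#1): loc=B A=dirty B=clear
Left (#2): loc=A A=dirty B=clear
Right (#3): loc=B A=dirty B=clear
Suck (#4): loc=B A=dirty B=clear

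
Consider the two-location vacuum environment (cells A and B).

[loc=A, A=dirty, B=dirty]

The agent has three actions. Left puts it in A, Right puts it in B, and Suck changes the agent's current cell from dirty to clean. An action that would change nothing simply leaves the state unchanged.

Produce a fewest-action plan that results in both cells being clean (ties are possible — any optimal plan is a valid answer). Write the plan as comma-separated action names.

Suck, Right, Suck

1) do Suck; now (A; A:clean, B:dirty)
2) do Right; now (B; A:clean, B:dirty)
3) do Suck; now (B; A:clean, B:clean)
min 3: Suck A + move + Suck B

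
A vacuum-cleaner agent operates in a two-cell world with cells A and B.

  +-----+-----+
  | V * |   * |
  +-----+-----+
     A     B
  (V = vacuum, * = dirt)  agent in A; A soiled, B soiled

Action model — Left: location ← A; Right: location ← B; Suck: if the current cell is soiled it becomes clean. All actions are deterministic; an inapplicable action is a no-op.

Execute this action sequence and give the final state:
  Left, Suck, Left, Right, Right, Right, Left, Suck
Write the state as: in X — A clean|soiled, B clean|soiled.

1. Left → in A — A soiled, B soiled
2. Suck → in A — A clean, B soiled
3. Left → in A — A clean, B soiled
4. Right → in B — A clean, B soiled
5. Right → in B — A clean, B soiled
6. Right → in B — A clean, B soiled
7. Left → in A — A clean, B soiled
8. Suck → in A — A clean, B soiled

in A — A clean, B soiled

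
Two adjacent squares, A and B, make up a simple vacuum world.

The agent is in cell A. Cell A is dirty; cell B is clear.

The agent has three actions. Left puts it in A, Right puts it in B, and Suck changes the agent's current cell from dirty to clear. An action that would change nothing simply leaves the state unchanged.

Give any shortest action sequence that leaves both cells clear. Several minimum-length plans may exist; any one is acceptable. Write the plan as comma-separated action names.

Suck (#1): in A — A clear, B clear
min 1: A is dirty, one Suck

Suck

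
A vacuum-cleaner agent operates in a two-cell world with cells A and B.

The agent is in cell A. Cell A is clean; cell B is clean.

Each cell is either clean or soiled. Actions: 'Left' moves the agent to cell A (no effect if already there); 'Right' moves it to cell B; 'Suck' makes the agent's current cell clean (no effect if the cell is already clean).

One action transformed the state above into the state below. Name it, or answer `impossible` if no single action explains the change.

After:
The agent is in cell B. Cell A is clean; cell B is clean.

Right

try  Left: loc=A A=clean B=clean
try Right: loc=B A=clean B=clean  ← match
try  Suck: loc=A A=clean B=clean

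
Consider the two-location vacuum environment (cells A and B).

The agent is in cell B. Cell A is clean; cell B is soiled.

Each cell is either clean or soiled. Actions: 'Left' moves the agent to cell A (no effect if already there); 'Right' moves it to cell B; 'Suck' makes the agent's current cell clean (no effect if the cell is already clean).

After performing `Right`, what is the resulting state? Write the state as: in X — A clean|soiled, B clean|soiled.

start: in B — A clean, B soiled
step 1/1 (Right): in B — A clean, B soiled

in B — A clean, B soiled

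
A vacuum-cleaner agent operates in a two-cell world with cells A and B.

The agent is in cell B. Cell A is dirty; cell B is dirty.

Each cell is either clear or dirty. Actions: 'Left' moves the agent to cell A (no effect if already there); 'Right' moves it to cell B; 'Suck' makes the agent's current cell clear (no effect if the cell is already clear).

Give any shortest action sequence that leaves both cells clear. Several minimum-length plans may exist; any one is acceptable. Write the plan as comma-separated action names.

Suck, Left, Suck

t=1 Suck ⇒ loc=B A=dirty B=clear
t=2 Left ⇒ loc=A A=dirty B=clear
t=3 Suck ⇒ loc=A A=clear B=clear
min 3: Suck B + move + Suck A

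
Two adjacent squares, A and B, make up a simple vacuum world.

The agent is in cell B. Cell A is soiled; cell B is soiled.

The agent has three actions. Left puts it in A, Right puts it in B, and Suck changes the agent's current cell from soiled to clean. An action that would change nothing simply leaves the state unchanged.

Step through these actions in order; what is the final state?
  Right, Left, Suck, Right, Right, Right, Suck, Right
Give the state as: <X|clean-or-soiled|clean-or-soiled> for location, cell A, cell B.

<B|clean|clean>

[1] after Right: <B|soiled|soiled>
[2] after Left: <A|soiled|soiled>
[3] after Suck: <A|clean|soiled>
[4] after Right: <B|clean|soiled>
[5] after Right: <B|clean|soiled>
[6] after Right: <B|clean|soiled>
[7] after Suck: <B|clean|clean>
[8] after Right: <B|clean|clean>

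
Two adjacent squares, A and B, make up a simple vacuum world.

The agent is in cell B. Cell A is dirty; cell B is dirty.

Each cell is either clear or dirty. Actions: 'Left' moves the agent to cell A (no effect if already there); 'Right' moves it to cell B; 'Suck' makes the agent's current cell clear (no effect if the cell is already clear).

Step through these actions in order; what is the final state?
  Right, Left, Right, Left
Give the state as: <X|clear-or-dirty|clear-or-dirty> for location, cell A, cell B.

<A|dirty|dirty>

step 1/4 (Right): <B|dirty|dirty>
step 2/4 (Left): <A|dirty|dirty>
step 3/4 (Right): <B|dirty|dirty>
step 4/4 (Left): <A|dirty|dirty>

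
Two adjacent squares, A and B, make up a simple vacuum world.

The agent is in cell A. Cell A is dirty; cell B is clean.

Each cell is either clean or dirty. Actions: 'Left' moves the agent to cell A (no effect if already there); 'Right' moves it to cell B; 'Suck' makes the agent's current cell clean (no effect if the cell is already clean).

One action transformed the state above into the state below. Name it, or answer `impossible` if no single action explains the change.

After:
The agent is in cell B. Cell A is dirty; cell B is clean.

Right

try  Left: <A|dirty|clean>
try Right: <B|dirty|clean>  ← match
try  Suck: <A|clean|clean>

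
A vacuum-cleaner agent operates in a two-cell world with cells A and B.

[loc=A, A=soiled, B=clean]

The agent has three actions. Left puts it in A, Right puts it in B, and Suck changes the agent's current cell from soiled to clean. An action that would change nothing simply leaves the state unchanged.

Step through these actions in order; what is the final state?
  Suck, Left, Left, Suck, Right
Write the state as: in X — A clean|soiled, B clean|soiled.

1. Suck → in A — A clean, B clean
2. Left → in A — A clean, B clean
3. Left → in A — A clean, B clean
4. Suck → in A — A clean, B clean
5. Right → in B — A clean, B clean

in B — A clean, B clean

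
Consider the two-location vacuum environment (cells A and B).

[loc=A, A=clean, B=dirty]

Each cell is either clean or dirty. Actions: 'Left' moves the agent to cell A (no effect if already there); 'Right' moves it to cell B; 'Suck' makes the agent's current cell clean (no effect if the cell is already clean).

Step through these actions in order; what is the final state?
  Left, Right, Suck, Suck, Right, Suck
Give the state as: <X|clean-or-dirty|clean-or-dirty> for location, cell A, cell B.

<B|clean|clean>

1. Left → <A|clean|dirty>
2. Right → <B|clean|dirty>
3. Suck → <B|clean|clean>
4. Suck → <B|clean|clean>
5. Right → <B|clean|clean>
6. Suck → <B|clean|clean>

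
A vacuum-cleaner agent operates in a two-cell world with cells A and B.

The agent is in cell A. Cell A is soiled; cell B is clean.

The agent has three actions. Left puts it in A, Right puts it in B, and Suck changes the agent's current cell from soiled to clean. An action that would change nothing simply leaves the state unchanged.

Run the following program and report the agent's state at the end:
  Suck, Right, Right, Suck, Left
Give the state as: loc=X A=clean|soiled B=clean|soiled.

1. Suck → loc=A A=clean B=clean
2. Right → loc=B A=clean B=clean
3. Right → loc=B A=clean B=clean
4. Suck → loc=B A=clean B=clean
5. Left → loc=A A=clean B=clean

loc=A A=clean B=clean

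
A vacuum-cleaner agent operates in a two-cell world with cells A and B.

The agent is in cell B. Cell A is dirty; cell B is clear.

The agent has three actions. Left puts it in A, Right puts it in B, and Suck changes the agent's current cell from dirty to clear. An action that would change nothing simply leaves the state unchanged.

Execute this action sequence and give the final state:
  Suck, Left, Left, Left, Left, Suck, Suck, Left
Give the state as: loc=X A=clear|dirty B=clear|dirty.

t=1 Suck ⇒ loc=B A=dirty B=clear
t=2 Left ⇒ loc=A A=dirty B=clear
t=3 Left ⇒ loc=A A=dirty B=clear
t=4 Left ⇒ loc=A A=dirty B=clear
t=5 Left ⇒ loc=A A=dirty B=clear
t=6 Suck ⇒ loc=A A=clear B=clear
t=7 Suck ⇒ loc=A A=clear B=clear
t=8 Left ⇒ loc=A A=clear B=clear

loc=A A=clear B=clear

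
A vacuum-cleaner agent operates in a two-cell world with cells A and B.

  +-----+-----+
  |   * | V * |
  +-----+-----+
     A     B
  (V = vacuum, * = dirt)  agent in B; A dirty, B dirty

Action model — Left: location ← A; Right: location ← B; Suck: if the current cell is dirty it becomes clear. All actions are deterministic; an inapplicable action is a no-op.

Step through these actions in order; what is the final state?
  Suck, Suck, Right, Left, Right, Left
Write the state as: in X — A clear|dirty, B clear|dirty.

step 1/6 (Suck): in B — A dirty, B clear
step 2/6 (Suck): in B — A dirty, B clear
step 3/6 (Right): in B — A dirty, B clear
step 4/6 (Left): in A — A dirty, B clear
step 5/6 (Right): in B — A dirty, B clear
step 6/6 (Left): in A — A dirty, B clear

in A — A dirty, B clear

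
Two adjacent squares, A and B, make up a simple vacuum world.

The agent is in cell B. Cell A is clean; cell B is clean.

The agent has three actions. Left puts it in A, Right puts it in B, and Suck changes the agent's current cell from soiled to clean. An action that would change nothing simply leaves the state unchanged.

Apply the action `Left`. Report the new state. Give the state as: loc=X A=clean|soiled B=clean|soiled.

loc=A A=clean B=clean

start: loc=B A=clean B=clean
t=1 Left ⇒ loc=A A=clean B=clean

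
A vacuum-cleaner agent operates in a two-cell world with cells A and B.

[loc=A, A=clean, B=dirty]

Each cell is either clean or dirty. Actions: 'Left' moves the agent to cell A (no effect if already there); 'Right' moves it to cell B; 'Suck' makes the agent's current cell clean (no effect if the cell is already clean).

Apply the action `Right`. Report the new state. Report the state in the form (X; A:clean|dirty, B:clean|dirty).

start: (A; A:clean, B:dirty)
1) do Right; now (B; A:clean, B:dirty)

(B; A:clean, B:dirty)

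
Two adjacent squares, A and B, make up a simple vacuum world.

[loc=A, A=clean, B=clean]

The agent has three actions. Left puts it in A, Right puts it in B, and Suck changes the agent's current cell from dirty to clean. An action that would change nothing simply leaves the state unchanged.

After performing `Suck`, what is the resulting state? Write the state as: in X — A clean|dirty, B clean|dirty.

start: in A — A clean, B clean
[1] after Suck: in A — A clean, B clean

in A — A clean, B clean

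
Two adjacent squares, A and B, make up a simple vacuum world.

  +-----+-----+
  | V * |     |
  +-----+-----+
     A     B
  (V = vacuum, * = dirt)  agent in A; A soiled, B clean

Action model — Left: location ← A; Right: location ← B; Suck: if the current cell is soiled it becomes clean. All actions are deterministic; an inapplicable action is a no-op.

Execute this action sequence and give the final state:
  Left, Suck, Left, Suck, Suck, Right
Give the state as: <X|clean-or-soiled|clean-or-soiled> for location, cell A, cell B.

<B|clean|clean>

t=1 Left ⇒ <A|soiled|clean>
t=2 Suck ⇒ <A|clean|clean>
t=3 Left ⇒ <A|clean|clean>
t=4 Suck ⇒ <A|clean|clean>
t=5 Suck ⇒ <A|clean|clean>
t=6 Right ⇒ <B|clean|clean>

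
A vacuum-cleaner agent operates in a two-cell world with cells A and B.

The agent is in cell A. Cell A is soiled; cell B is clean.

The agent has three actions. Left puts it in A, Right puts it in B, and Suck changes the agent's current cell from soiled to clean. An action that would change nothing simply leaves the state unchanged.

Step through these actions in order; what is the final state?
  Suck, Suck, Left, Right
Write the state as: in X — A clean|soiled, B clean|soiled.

1) do Suck; now in A — A clean, B clean
2) do Suck; now in A — A clean, B clean
3) do Left; now in A — A clean, B clean
4) do Right; now in B — A clean, B clean

in B — A clean, B clean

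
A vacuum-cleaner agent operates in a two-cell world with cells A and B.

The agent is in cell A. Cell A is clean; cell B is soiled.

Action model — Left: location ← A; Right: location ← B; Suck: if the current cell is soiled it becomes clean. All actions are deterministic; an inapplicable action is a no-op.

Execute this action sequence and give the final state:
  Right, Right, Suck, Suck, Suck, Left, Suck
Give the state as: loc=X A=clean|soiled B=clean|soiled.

loc=A A=clean B=clean

1. Right → loc=B A=clean B=soiled
2. Right → loc=B A=clean B=soiled
3. Suck → loc=B A=clean B=clean
4. Suck → loc=B A=clean B=clean
5. Suck → loc=B A=clean B=clean
6. Left → loc=A A=clean B=clean
7. Suck → loc=A A=clean B=clean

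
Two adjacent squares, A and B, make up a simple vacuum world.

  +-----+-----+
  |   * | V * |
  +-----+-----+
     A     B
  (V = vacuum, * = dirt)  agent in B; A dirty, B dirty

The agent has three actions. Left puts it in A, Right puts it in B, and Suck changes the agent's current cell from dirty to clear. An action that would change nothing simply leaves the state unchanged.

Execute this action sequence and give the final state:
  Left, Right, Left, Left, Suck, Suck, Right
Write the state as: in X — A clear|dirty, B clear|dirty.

t=1 Left ⇒ in A — A dirty, B dirty
t=2 Right ⇒ in B — A dirty, B dirty
t=3 Left ⇒ in A — A dirty, B dirty
t=4 Left ⇒ in A — A dirty, B dirty
t=5 Suck ⇒ in A — A clear, B dirty
t=6 Suck ⇒ in A — A clear, B dirty
t=7 Right ⇒ in B — A clear, B dirty

in B — A clear, B dirty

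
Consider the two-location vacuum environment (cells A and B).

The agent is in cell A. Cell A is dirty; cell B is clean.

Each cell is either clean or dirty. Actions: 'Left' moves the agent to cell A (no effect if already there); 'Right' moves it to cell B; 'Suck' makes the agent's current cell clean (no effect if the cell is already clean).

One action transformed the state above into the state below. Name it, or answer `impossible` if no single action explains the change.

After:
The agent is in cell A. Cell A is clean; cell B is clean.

try  Left: (A; A:dirty, B:clean)
try Right: (B; A:dirty, B:clean)
try  Suck: (A; A:clean, B:clean)  ← match

Suck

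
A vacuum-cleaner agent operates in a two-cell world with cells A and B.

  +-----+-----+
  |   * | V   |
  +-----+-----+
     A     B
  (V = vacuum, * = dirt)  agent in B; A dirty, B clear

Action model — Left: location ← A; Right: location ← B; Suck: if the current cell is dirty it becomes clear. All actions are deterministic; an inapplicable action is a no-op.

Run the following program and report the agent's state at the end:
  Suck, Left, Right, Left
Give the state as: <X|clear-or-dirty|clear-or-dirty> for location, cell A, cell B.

[1] after Suck: <B|dirty|clear>
[2] after Left: <A|dirty|clear>
[3] after Right: <B|dirty|clear>
[4] after Left: <A|dirty|clear>

<A|dirty|clear>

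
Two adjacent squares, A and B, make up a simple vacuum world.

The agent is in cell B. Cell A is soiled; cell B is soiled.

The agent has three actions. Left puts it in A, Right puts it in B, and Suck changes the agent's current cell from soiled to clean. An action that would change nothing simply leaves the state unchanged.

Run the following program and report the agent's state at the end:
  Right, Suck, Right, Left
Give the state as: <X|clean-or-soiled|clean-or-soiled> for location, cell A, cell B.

<A|soiled|clean>

step 1/4 (Right): <B|soiled|soiled>
step 2/4 (Suck): <B|soiled|clean>
step 3/4 (Right): <B|soiled|clean>
step 4/4 (Left): <A|soiled|clean>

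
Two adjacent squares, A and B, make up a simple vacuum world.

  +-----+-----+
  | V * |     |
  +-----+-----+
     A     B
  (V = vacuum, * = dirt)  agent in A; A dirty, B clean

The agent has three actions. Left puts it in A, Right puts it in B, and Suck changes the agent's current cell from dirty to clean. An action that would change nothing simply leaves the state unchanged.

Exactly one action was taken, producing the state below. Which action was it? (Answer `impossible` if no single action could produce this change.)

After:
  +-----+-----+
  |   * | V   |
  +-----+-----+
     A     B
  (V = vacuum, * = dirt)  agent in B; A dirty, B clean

Right

try  Left: in A — A dirty, B clean
try Right: in B — A dirty, B clean  ← match
try  Suck: in A — A clean, B clean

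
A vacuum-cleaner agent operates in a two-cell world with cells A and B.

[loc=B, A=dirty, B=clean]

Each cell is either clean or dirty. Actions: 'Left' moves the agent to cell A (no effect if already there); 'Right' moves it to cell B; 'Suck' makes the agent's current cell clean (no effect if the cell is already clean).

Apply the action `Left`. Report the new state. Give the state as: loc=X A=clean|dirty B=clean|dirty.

loc=A A=dirty B=clean

start: loc=B A=dirty B=clean
t=1 Left ⇒ loc=A A=dirty B=clean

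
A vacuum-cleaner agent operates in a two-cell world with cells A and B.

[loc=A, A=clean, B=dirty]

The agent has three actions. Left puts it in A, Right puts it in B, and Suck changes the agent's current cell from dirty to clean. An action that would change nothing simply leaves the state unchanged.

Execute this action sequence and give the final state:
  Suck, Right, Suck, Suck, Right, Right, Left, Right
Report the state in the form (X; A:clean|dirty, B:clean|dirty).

1. Suck → (A; A:clean, B:dirty)
2. Right → (B; A:clean, B:dirty)
3. Suck → (B; A:clean, B:clean)
4. Suck → (B; A:clean, B:clean)
5. Right → (B; A:clean, B:clean)
6. Right → (B; A:clean, B:clean)
7. Left → (A; A:clean, B:clean)
8. Right → (B; A:clean, B:clean)

(B; A:clean, B:clean)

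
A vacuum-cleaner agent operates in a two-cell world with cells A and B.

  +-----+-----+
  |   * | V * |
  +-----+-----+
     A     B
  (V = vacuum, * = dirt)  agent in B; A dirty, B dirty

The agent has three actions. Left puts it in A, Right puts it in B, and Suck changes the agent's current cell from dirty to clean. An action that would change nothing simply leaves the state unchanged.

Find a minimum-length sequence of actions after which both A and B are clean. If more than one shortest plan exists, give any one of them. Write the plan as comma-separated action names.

Suck, Left, Suck

Suck (#1): (B; A:dirty, B:clean)
Left (#2): (A; A:dirty, B:clean)
Suck (#3): (A; A:clean, B:clean)
min 3: Suck B + move + Suck A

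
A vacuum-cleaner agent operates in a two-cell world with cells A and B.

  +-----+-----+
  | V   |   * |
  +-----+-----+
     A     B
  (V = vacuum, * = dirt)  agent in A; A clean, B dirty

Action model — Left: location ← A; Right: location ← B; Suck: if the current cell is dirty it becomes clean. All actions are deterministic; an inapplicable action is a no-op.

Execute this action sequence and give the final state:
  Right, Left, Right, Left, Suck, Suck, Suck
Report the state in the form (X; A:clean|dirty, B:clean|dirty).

1. Right → (B; A:clean, B:dirty)
2. Left → (A; A:clean, B:dirty)
3. Right → (B; A:clean, B:dirty)
4. Left → (A; A:clean, B:dirty)
5. Suck → (A; A:clean, B:dirty)
6. Suck → (A; A:clean, B:dirty)
7. Suck → (A; A:clean, B:dirty)

(A; A:clean, B:dirty)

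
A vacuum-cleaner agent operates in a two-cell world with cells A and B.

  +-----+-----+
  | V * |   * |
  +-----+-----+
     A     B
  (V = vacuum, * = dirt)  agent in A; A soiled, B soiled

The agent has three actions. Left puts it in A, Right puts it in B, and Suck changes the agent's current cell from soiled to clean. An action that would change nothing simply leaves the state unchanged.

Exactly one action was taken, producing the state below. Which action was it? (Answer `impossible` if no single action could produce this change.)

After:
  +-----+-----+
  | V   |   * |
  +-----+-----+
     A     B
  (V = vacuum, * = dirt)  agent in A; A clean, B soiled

try  Left: <A|soiled|soiled>
try Right: <B|soiled|soiled>
try  Suck: <A|clean|soiled>  ← match

Suck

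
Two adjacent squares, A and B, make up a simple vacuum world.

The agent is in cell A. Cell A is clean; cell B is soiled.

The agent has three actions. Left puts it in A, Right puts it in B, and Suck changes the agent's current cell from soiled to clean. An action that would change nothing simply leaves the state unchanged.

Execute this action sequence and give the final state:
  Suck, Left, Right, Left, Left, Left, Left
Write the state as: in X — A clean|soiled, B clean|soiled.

in A — A clean, B soiled

1) do Suck; now in A — A clean, B soiled
2) do Left; now in A — A clean, B soiled
3) do Right; now in B — A clean, B soiled
4) do Left; now in A — A clean, B soiled
5) do Left; now in A — A clean, B soiled
6) do Left; now in A — A clean, B soiled
7) do Left; now in A — A clean, B soiled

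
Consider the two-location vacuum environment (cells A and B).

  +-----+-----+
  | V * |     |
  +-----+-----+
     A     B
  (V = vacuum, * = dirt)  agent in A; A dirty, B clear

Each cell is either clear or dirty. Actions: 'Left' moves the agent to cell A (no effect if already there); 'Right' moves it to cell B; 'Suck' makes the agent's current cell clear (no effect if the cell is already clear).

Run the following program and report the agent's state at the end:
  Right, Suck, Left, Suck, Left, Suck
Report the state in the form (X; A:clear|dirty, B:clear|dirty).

(A; A:clear, B:clear)

t=1 Right ⇒ (B; A:dirty, B:clear)
t=2 Suck ⇒ (B; A:dirty, B:clear)
t=3 Left ⇒ (A; A:dirty, B:clear)
t=4 Suck ⇒ (A; A:clear, B:clear)
t=5 Left ⇒ (A; A:clear, B:clear)
t=6 Suck ⇒ (A; A:clear, B:clear)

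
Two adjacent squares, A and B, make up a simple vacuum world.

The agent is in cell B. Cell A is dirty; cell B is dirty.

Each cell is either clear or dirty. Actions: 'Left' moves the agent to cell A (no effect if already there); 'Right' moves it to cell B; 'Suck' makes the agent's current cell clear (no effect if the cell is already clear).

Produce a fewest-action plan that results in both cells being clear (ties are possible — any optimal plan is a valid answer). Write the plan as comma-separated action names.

t=1 Suck ⇒ loc=B A=dirty B=clear
t=2 Left ⇒ loc=A A=dirty B=clear
t=3 Suck ⇒ loc=A A=clear B=clear
min 3: Suck B + move + Suck A

Suck, Left, Suck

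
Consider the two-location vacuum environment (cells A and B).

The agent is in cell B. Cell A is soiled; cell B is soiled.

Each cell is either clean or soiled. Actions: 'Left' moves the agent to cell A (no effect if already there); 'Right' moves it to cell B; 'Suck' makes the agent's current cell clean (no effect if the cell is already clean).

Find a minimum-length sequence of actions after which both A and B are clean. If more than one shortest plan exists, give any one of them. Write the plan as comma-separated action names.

Suck (#1): <B|soiled|clean>
Left (#2): <A|soiled|clean>
Suck (#3): <A|clean|clean>
min 3: Suck B + move + Suck A

Suck, Left, Suck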